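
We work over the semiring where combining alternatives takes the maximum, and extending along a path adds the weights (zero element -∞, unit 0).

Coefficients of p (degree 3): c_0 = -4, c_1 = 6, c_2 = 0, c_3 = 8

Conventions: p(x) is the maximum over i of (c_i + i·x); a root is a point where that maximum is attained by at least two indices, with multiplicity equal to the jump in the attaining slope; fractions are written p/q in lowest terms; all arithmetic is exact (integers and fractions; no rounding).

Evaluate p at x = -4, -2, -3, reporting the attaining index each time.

p(-4) = max(-4+0·(-4)=-4, 6+1·(-4)=2, 0+2·(-4)=-8, 8+3·(-4)=-4) = 2 (attained by i=1)
p(-2) = max(-4+0·(-2)=-4, 6+1·(-2)=4, 0+2·(-2)=-4, 8+3·(-2)=2) = 4 (attained by i=1)
p(-3) = max(-4+0·(-3)=-4, 6+1·(-3)=3, 0+2·(-3)=-6, 8+3·(-3)=-1) = 3 (attained by i=1)
Answer: p(-4) = 2; p(-2) = 4; p(-3) = 3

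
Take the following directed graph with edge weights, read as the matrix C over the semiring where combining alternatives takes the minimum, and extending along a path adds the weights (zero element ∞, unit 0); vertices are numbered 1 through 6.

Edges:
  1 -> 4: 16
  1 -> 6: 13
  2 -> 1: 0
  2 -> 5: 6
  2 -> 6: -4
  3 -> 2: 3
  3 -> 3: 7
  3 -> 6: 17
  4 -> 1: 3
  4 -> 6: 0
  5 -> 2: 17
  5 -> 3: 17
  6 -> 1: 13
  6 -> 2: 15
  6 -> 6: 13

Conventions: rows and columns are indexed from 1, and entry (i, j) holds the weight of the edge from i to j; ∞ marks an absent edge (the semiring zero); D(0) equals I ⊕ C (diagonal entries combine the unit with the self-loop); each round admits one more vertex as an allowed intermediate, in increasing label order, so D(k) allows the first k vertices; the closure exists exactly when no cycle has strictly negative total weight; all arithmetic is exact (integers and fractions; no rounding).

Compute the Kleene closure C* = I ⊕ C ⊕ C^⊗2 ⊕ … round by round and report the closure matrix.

D(0):
  [0, ∞, ∞, 16, ∞, 13]
  [0, 0, ∞, ∞, 6, -4]
  [∞, 3, 0, ∞, ∞, 17]
  [3, ∞, ∞, 0, ∞, 0]
  [∞, 17, 17, ∞, 0, ∞]
  [13, 15, ∞, ∞, ∞, 0]
D(1):
  [0, ∞, ∞, 16, ∞, 13]
  [0, 0, ∞, 16, 6, -4]
  [∞, 3, 0, ∞, ∞, 17]
  [3, ∞, ∞, 0, ∞, 0]
  [∞, 17, 17, ∞, 0, ∞]
  [13, 15, ∞, 29, ∞, 0]
D(2):
  [0, ∞, ∞, 16, ∞, 13]
  [0, 0, ∞, 16, 6, -4]
  [3, 3, 0, 19, 9, -1]
  [3, ∞, ∞, 0, ∞, 0]
  [17, 17, 17, 33, 0, 13]
  [13, 15, ∞, 29, 21, 0]
D(3):
  [0, ∞, ∞, 16, ∞, 13]
  [0, 0, ∞, 16, 6, -4]
  [3, 3, 0, 19, 9, -1]
  [3, ∞, ∞, 0, ∞, 0]
  [17, 17, 17, 33, 0, 13]
  [13, 15, ∞, 29, 21, 0]
D(4):
  [0, ∞, ∞, 16, ∞, 13]
  [0, 0, ∞, 16, 6, -4]
  [3, 3, 0, 19, 9, -1]
  [3, ∞, ∞, 0, ∞, 0]
  [17, 17, 17, 33, 0, 13]
  [13, 15, ∞, 29, 21, 0]
D(5):
  [0, ∞, ∞, 16, ∞, 13]
  [0, 0, 23, 16, 6, -4]
  [3, 3, 0, 19, 9, -1]
  [3, ∞, ∞, 0, ∞, 0]
  [17, 17, 17, 33, 0, 13]
  [13, 15, 38, 29, 21, 0]
D(6):
  [0, 28, 51, 16, 34, 13]
  [0, 0, 23, 16, 6, -4]
  [3, 3, 0, 19, 9, -1]
  [3, 15, 38, 0, 21, 0]
  [17, 17, 17, 33, 0, 13]
  [13, 15, 38, 29, 21, 0]
Answer: C* = [[0, 28, 51, 16, 34, 13], [0, 0, 23, 16, 6, -4], [3, 3, 0, 19, 9, -1], [3, 15, 38, 0, 21, 0], [17, 17, 17, 33, 0, 13], [13, 15, 38, 29, 21, 0]]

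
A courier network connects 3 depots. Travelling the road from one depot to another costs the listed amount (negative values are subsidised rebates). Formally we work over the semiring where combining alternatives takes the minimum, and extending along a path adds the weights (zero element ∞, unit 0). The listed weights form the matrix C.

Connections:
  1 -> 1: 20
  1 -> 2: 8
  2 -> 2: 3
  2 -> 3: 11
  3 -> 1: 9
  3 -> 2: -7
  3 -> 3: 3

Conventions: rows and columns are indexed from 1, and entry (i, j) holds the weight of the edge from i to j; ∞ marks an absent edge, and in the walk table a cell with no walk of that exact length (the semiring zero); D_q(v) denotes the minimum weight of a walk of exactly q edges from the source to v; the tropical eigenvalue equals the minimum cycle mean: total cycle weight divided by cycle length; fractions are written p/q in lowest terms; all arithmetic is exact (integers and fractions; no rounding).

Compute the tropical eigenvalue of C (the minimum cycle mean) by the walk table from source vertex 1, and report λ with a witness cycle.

q=0: [0, ∞, ∞]
q=1: [20, 8, ∞]
q=2: [40, 11, 19]
q=3: [28, 12, 22]
Optimal cycle mean attained by: cycle 2->3->2, total 11 + (-7), length 2.
Answer: λ = 2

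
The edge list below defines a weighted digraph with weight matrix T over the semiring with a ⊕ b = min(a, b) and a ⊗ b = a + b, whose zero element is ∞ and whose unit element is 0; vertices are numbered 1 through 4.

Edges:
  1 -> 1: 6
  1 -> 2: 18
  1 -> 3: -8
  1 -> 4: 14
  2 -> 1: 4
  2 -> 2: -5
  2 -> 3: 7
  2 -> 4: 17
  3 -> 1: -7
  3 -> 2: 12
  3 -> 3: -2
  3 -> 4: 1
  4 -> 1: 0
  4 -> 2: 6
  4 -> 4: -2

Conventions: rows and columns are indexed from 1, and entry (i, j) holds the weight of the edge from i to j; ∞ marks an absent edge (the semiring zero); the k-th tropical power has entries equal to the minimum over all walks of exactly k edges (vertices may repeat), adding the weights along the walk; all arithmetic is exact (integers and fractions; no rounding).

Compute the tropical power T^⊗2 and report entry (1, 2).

T^⊗2:
  [-15, 4, -10, -7]
  [-1, -10, -4, 8]
  [-9, 7, -15, -1]
  [-2, 1, -8, -4]
Key observation: the optimum is the walk 1->3->2, with weight (-8) + 12 = 4.
Optimal value attained by: walk 1->3->2.
Answer: (T^⊗2)[1][2] = 4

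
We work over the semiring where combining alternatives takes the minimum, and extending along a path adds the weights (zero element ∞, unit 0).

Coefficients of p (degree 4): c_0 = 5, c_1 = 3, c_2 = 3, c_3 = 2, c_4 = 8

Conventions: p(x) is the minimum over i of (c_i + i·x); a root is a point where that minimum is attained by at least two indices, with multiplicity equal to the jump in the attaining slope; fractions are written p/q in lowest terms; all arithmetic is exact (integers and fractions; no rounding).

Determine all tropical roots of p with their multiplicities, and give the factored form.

hull edge (i=0, c=5) to (i=1, c=3): slope -2, span 1
hull edge (i=1, c=3) to (i=3, c=2): slope -1/2, span 2
hull edge (i=3, c=2) to (i=4, c=8): slope 6, span 1
Factored form: p(x) = 8 ⊗ (x ⊕ (-6)) ⊗ (x ⊕ 1/2) ⊗ (x ⊕ 1/2) ⊗ (x ⊕ 2)
Answer: roots = -6 (mult 1), 1/2 (mult 2), 2 (mult 1)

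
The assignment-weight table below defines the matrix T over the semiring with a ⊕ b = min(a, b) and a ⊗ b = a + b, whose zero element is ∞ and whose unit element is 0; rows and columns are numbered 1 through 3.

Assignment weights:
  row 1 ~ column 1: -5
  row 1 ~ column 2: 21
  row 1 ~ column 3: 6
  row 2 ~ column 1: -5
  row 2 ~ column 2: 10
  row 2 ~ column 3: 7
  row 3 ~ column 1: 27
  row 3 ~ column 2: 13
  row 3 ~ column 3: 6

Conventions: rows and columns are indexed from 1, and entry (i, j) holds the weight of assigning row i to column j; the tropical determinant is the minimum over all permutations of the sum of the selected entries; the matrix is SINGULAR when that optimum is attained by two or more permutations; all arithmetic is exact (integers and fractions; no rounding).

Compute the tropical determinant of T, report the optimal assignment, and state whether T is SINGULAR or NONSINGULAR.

σ = (1, 2, 3): (-5) + 10 + 6 = 11
σ = (1, 3, 2): (-5) + 7 + 13 = 15
σ = (2, 1, 3): 21 + (-5) + 6 = 22
σ = (2, 3, 1): 21 + 7 + 27 = 55
σ = (3, 1, 2): 6 + (-5) + 13 = 14
σ = (3, 2, 1): 6 + 10 + 27 = 43
Optimal value attained by: σ = (1, 2, 3).
Answer: det⊕(T) = 11; verdict: NONSINGULAR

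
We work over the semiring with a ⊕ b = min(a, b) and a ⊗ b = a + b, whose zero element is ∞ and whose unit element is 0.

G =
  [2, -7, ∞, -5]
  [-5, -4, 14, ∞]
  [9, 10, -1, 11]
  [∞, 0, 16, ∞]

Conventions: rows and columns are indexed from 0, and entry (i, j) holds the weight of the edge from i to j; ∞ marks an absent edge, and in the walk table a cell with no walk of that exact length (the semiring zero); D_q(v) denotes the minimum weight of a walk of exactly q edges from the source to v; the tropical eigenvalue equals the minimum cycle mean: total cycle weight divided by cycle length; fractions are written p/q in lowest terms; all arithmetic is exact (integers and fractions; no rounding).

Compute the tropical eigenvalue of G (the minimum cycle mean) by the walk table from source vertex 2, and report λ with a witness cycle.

q=0: [∞, ∞, 0, ∞]
q=1: [9, 10, -1, 11]
q=2: [5, 2, -2, 4]
q=3: [-3, -2, -3, 0]
q=4: [-7, -10, -4, -8]
Optimal cycle mean attained by: cycle 0->1->0, total (-7) + (-5), length 2.
Answer: λ = -6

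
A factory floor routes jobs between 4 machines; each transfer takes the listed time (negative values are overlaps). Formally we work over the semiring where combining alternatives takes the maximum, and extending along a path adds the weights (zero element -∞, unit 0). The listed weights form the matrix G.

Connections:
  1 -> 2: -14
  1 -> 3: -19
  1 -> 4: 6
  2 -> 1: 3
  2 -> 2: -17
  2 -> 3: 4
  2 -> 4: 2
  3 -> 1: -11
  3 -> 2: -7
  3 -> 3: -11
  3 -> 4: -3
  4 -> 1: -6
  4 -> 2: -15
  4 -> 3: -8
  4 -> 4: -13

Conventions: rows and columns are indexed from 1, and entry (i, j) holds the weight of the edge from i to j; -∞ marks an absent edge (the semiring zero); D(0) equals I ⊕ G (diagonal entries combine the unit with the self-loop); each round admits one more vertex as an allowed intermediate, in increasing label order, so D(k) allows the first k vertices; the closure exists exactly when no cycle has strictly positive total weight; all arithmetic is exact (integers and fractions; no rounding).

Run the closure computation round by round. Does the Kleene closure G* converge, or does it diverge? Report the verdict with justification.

D(0):
  [0, -14, -19, 6]
  [3, 0, 4, 2]
  [-11, -7, 0, -3]
  [-6, -15, -8, 0]
D(1):
  [0, -14, -19, 6]
  [3, 0, 4, 9]
  [-11, -7, 0, -3]
  [-6, -15, -8, 0]
D(2):
  [0, -14, -10, 6]
  [3, 0, 4, 9]
  [-4, -7, 0, 2]
  [-6, -15, -8, 0]
D(3):
  [0, -14, -10, 6]
  [3, 0, 4, 9]
  [-4, -7, 0, 2]
  [-6, -15, -8, 0]
D(4):
  [0, -9, -2, 6]
  [3, 0, 4, 9]
  [-4, -7, 0, 2]
  [-6, -15, -8, 0]
Key observation: every diagonal entry stays at the unit through all rounds, so no improving cycle exists.
Answer: CONVERGES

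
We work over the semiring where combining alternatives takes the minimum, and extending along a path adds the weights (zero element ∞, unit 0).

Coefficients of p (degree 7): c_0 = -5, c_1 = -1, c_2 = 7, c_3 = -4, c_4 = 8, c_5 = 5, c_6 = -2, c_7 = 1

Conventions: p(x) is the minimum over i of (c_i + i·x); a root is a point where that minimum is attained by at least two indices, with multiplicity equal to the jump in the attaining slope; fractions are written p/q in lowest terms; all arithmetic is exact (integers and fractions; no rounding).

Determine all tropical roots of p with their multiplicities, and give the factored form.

hull edge (i=0, c=-5) to (i=3, c=-4): slope 1/3, span 3
hull edge (i=3, c=-4) to (i=6, c=-2): slope 2/3, span 3
hull edge (i=6, c=-2) to (i=7, c=1): slope 3, span 1
Factored form: p(x) = 1 ⊗ (x ⊕ (-3)) ⊗ (x ⊕ (-2/3)) ⊗ (x ⊕ (-2/3)) ⊗ (x ⊕ (-2/3)) ⊗ (x ⊕ (-1/3)) ⊗ (x ⊕ (-1/3)) ⊗ (x ⊕ (-1/3))
Answer: roots = -3 (mult 1), -2/3 (mult 3), -1/3 (mult 3)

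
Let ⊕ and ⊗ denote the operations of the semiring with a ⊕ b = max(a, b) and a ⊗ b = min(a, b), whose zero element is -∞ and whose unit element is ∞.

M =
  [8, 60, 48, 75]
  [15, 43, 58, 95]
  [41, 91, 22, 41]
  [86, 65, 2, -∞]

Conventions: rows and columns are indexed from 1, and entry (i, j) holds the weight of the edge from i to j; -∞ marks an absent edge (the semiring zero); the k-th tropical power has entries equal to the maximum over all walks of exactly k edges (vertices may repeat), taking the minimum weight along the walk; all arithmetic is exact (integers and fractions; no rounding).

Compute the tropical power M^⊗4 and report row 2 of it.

M^⊗2:
  [75, 65, 58, 60]
  [86, 65, 43, 43]
  [41, 43, 58, 91]
  [15, 60, 58, 75]
M^⊗3:
  [60, 60, 58, 75]
  [43, 60, 58, 75]
  [86, 65, 43, 43]
  [75, 65, 58, 60]
M^⊗4:
  [75, 65, 58, 60]
  [75, 65, 58, 60]
  [43, 60, 58, 75]
  [60, 60, 58, 75]
Answer: row 2 of M^⊗4 = [75, 65, 58, 60]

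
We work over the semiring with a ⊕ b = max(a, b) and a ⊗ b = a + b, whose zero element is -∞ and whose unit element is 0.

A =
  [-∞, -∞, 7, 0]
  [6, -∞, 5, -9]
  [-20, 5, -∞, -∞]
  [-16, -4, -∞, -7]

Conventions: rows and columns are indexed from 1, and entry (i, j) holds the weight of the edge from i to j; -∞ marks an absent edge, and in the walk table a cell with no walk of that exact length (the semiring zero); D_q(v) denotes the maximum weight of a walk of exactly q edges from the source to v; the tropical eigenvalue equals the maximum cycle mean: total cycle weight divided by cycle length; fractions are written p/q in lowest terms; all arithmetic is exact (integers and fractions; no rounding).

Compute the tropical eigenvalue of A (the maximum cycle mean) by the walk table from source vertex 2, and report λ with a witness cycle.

q=0: [-∞, 0, -∞, -∞]
q=1: [6, -∞, 5, -9]
q=2: [-15, 10, 13, 6]
q=3: [16, 18, 15, 1]
q=4: [24, 20, 23, 16]
Optimal cycle mean attained by: cycle 1->3->2->1, total 7 + 5 + 6, length 3.
Answer: λ = 6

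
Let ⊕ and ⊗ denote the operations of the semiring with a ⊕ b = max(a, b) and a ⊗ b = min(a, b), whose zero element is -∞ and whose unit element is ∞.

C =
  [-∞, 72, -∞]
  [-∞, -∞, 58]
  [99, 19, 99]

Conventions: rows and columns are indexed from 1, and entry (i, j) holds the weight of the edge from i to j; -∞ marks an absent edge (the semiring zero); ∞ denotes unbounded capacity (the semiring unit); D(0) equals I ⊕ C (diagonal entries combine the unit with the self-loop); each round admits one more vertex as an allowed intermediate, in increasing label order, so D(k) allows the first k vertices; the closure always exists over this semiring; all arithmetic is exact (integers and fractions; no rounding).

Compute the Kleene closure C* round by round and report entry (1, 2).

D(0):
  [∞, 72, -∞]
  [-∞, ∞, 58]
  [99, 19, ∞]
D(1):
  [∞, 72, -∞]
  [-∞, ∞, 58]
  [99, 72, ∞]
D(2):
  [∞, 72, 58]
  [-∞, ∞, 58]
  [99, 72, ∞]
D(3):
  [∞, 72, 58]
  [58, ∞, 58]
  [99, 72, ∞]
Answer: C*[1][2] = 72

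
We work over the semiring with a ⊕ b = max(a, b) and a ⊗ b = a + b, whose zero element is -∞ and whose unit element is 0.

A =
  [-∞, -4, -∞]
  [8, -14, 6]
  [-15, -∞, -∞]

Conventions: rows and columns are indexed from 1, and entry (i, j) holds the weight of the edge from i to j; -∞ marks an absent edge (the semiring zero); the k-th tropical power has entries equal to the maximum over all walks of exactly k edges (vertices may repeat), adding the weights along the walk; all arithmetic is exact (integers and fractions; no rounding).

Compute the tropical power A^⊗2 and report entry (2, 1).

A^⊗2:
  [4, -18, 2]
  [-6, 4, -8]
  [-∞, -19, -∞]
Key observation: the optimum is the walk 2->2->1, with weight (-14) + 8 = -6.
Optimal value attained by: walk 2->2->1.
Answer: (A^⊗2)[2][1] = -6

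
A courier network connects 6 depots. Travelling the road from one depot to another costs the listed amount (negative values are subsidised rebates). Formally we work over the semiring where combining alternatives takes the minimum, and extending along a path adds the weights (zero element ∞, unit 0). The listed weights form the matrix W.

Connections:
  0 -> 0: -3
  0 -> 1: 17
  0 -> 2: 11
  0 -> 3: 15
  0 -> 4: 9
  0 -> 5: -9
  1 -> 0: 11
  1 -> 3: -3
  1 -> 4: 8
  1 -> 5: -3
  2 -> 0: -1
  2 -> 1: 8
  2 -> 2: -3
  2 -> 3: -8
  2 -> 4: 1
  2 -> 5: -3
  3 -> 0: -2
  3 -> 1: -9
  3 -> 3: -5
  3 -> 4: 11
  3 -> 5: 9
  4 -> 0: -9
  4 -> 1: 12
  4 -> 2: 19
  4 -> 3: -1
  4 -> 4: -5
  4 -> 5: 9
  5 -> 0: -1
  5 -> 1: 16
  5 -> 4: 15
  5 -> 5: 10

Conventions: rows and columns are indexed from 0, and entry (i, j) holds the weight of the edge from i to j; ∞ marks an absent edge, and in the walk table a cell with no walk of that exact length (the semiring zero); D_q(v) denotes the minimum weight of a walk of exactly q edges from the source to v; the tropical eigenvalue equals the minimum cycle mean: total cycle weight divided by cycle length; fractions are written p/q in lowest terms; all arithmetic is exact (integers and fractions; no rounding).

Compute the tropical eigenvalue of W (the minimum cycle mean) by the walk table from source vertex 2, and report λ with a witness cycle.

q=0: [∞, ∞, 0, ∞, ∞, ∞]
q=1: [-1, 8, -3, -8, 1, -3]
q=2: [-10, -17, -6, -13, -4, -10]
q=3: [-15, -22, -9, -20, -9, -20]
q=4: [-22, -29, -12, -25, -14, -25]
q=5: [-27, -34, -15, -32, -21, -32]
q=6: [-34, -41, -18, -37, -26, -37]
Optimal cycle mean attained by: cycle 1->3->1, total (-3) + (-9), length 2.
Answer: λ = -6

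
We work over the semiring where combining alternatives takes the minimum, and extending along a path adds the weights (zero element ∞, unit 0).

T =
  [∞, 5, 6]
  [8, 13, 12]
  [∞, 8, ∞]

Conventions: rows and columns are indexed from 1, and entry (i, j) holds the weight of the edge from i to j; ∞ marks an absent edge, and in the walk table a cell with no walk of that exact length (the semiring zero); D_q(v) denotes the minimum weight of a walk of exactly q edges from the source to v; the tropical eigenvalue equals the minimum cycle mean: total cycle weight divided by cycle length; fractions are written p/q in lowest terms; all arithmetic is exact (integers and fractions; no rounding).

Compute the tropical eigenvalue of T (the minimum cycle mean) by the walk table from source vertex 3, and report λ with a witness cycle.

q=0: [∞, ∞, 0]
q=1: [∞, 8, ∞]
q=2: [16, 21, 20]
q=3: [29, 21, 22]
Optimal cycle mean attained by: cycle 1->2->1, total 5 + 8, length 2.
Answer: λ = 13/2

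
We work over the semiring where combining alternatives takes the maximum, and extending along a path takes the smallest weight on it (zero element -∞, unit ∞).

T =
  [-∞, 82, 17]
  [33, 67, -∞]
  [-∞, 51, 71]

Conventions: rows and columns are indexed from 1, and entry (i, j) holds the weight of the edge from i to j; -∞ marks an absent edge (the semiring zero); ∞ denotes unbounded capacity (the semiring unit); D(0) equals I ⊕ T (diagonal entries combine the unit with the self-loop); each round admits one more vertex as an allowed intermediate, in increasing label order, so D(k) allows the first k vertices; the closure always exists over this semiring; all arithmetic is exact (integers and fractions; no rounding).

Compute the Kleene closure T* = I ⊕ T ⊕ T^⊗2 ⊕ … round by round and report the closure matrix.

D(0):
  [∞, 82, 17]
  [33, ∞, -∞]
  [-∞, 51, ∞]
D(1):
  [∞, 82, 17]
  [33, ∞, 17]
  [-∞, 51, ∞]
D(2):
  [∞, 82, 17]
  [33, ∞, 17]
  [33, 51, ∞]
D(3):
  [∞, 82, 17]
  [33, ∞, 17]
  [33, 51, ∞]
Answer: T* = [[∞, 82, 17], [33, ∞, 17], [33, 51, ∞]]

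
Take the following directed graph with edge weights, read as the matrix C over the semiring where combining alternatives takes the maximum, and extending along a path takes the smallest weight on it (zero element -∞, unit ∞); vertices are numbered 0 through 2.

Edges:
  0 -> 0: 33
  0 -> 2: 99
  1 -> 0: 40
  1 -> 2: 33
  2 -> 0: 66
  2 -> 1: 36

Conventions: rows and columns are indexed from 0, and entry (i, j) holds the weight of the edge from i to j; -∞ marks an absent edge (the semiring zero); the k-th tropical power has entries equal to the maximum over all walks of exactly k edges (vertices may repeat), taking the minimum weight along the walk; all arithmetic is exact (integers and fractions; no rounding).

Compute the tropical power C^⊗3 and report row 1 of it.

C^⊗2:
  [66, 36, 33]
  [33, 33, 40]
  [36, -∞, 66]
C^⊗3:
  [36, 33, 66]
  [40, 36, 33]
  [66, 36, 36]
Answer: row 1 of C^⊗3 = [40, 36, 33]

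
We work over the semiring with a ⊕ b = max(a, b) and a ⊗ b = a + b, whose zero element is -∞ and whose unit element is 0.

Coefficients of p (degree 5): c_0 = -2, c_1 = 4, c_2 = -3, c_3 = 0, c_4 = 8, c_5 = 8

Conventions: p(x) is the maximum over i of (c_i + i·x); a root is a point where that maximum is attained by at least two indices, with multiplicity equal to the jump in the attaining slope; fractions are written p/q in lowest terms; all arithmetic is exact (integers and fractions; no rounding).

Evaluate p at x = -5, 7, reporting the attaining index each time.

p(-5) = max(-2+0·(-5)=-2, 4+1·(-5)=-1, -3+2·(-5)=-13, 0+3·(-5)=-15, 8+4·(-5)=-12, 8+5·(-5)=-17) = -1 (attained by i=1)
p(7) = max(-2+0·7=-2, 4+1·7=11, -3+2·7=11, 0+3·7=21, 8+4·7=36, 8+5·7=43) = 43 (attained by i=5)
Answer: p(-5) = -1; p(7) = 43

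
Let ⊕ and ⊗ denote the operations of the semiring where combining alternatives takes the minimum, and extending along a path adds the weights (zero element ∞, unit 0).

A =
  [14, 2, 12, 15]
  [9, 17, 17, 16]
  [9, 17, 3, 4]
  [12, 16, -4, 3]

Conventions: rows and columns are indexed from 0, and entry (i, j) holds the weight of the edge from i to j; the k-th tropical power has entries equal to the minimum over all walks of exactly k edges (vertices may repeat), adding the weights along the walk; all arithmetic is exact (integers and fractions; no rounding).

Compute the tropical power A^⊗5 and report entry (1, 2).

A^⊗2:
  [11, 16, 11, 16]
  [23, 11, 12, 19]
  [12, 11, 0, 7]
  [5, 13, -1, 0]
A^⊗3:
  [20, 13, 12, 15]
  [20, 25, 15, 16]
  [9, 14, 3, 4]
  [8, 7, -4, 3]
A^⊗4:
  [21, 22, 11, 16]
  [24, 22, 12, 19]
  [12, 11, 0, 7]
  [5, 10, -1, 0]
A^⊗5:
  [20, 23, 12, 15]
  [21, 26, 15, 16]
  [9, 14, 3, 4]
  [8, 7, -4, 3]
Key observation: the optimum is the walk 1->3->2->2->3->2, with weight 16 + (-4) + 3 + 4 + (-4) = 15.
Optimal value attained by: walk 1->3->2->2->3->2.
Answer: (A^⊗5)[1][2] = 15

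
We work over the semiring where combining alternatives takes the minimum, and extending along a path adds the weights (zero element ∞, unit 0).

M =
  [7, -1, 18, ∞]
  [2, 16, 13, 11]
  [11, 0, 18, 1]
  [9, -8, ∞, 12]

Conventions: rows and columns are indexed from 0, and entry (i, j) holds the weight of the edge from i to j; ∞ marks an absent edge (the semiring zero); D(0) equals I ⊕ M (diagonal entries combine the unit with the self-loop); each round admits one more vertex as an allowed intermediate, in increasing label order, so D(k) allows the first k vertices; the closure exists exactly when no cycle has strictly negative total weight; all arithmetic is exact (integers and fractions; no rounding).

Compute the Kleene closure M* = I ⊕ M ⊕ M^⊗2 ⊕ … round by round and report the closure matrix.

D(0):
  [0, -1, 18, ∞]
  [2, 0, 13, 11]
  [11, 0, 0, 1]
  [9, -8, ∞, 0]
D(1):
  [0, -1, 18, ∞]
  [2, 0, 13, 11]
  [11, 0, 0, 1]
  [9, -8, 27, 0]
D(2):
  [0, -1, 12, 10]
  [2, 0, 13, 11]
  [2, 0, 0, 1]
  [-6, -8, 5, 0]
D(3):
  [0, -1, 12, 10]
  [2, 0, 13, 11]
  [2, 0, 0, 1]
  [-6, -8, 5, 0]
D(4):
  [0, -1, 12, 10]
  [2, 0, 13, 11]
  [-5, -7, 0, 1]
  [-6, -8, 5, 0]
Answer: M* = [[0, -1, 12, 10], [2, 0, 13, 11], [-5, -7, 0, 1], [-6, -8, 5, 0]]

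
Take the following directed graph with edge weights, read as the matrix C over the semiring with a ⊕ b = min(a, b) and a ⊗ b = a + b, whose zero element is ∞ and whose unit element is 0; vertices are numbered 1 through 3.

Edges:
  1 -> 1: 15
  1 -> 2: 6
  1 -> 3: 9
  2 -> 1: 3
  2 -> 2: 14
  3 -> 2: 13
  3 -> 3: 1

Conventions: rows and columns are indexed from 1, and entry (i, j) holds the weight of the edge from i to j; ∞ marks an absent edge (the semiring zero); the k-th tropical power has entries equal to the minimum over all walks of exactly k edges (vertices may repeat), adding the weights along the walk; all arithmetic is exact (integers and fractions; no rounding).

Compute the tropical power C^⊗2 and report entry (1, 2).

C^⊗2:
  [9, 20, 10]
  [17, 9, 12]
  [16, 14, 2]
Key observation: the optimum is the walk 1->2->2, with weight 6 + 14 = 20.
Optimal value attained by: walk 1->2->2.
Answer: (C^⊗2)[1][2] = 20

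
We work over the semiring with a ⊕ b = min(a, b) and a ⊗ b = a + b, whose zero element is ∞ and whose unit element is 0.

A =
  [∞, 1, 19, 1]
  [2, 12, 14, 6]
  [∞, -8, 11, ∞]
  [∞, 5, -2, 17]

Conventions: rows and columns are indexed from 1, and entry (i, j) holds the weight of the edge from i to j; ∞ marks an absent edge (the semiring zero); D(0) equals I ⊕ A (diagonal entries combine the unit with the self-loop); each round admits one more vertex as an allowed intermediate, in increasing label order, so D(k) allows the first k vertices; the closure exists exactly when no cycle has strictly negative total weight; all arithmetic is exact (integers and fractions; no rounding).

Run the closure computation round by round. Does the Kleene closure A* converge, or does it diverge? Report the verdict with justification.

D(0):
  [0, 1, 19, 1]
  [2, 0, 14, 6]
  [∞, -8, 0, ∞]
  [∞, 5, -2, 0]
D(1):
  [0, 1, 19, 1]
  [2, 0, 14, 3]
  [∞, -8, 0, ∞]
  [∞, 5, -2, 0]
D(2):
  [0, 1, 15, 1]
  [2, 0, 14, 3]
  [-6, -8, 0, -5]
  [7, 5, -2, 0]
Detection: at round 3, diagonal entry (4, 4) turns strictly negative.
Key observation: the cycle 4->3->2->1->4 has total weight (-2) + (-8) + 2 + 1, which is strictly negative.
Answer: DIVERGES — negative cycle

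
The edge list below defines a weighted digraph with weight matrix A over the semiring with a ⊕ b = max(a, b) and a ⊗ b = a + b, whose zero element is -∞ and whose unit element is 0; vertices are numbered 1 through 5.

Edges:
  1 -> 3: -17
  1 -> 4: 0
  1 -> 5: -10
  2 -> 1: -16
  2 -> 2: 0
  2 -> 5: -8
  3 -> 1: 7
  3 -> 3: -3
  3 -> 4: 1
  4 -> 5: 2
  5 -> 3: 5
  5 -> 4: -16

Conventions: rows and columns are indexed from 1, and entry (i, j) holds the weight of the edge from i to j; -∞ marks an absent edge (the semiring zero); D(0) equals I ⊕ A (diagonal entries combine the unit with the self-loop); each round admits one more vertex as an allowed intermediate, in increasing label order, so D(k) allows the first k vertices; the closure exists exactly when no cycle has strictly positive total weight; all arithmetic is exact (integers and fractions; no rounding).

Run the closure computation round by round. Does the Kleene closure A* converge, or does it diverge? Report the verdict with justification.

D(0):
  [0, -∞, -17, 0, -10]
  [-16, 0, -∞, -∞, -8]
  [7, -∞, 0, 1, -∞]
  [-∞, -∞, -∞, 0, 2]
  [-∞, -∞, 5, -16, 0]
D(1):
  [0, -∞, -17, 0, -10]
  [-16, 0, -33, -16, -8]
  [7, -∞, 0, 7, -3]
  [-∞, -∞, -∞, 0, 2]
  [-∞, -∞, 5, -16, 0]
D(2):
  [0, -∞, -17, 0, -10]
  [-16, 0, -33, -16, -8]
  [7, -∞, 0, 7, -3]
  [-∞, -∞, -∞, 0, 2]
  [-∞, -∞, 5, -16, 0]
Detection: at round 3, diagonal entry (5, 5) turns strictly positive.
Key observation: the cycle 5->3->1->5 has total weight 5 + 7 + (-10), which is strictly positive.
Answer: DIVERGES — positive cycle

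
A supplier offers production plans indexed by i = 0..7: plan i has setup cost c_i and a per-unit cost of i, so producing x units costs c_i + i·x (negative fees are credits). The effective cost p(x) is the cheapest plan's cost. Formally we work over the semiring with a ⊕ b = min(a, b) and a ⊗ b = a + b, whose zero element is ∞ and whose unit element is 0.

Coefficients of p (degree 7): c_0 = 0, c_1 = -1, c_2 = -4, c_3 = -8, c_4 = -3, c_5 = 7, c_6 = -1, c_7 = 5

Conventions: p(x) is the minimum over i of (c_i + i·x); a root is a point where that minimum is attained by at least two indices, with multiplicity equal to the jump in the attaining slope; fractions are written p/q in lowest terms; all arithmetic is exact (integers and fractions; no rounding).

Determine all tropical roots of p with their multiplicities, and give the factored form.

hull edge (i=0, c=0) to (i=3, c=-8): slope -8/3, span 3
hull edge (i=3, c=-8) to (i=6, c=-1): slope 7/3, span 3
hull edge (i=6, c=-1) to (i=7, c=5): slope 6, span 1
Factored form: p(x) = 5 ⊗ (x ⊕ (-6)) ⊗ (x ⊕ (-7/3)) ⊗ (x ⊕ (-7/3)) ⊗ (x ⊕ (-7/3)) ⊗ (x ⊕ 8/3) ⊗ (x ⊕ 8/3) ⊗ (x ⊕ 8/3)
Answer: roots = -6 (mult 1), -7/3 (mult 3), 8/3 (mult 3)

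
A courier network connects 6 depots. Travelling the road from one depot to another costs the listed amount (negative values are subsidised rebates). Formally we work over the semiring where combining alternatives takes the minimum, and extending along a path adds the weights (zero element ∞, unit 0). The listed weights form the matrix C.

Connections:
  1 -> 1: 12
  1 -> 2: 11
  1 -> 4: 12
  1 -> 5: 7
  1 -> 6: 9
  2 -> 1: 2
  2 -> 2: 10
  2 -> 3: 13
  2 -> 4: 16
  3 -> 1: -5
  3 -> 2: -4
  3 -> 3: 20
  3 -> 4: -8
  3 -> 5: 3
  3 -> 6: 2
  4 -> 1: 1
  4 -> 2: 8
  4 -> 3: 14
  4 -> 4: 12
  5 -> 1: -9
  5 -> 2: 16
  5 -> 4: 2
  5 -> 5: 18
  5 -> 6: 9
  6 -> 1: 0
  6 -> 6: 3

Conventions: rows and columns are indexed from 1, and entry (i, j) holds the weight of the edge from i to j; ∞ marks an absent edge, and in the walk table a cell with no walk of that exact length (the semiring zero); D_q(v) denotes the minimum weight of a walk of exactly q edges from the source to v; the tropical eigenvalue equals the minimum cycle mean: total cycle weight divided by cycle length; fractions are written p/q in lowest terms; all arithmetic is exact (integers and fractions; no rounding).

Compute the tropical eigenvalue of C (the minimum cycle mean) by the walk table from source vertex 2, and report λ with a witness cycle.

q=0: [∞, 0, ∞, ∞, ∞, ∞]
q=1: [2, 10, 13, 16, ∞, ∞]
q=2: [8, 9, 23, 5, 9, 11]
q=3: [0, 13, 19, 11, 15, 14]
q=4: [6, 11, 25, 11, 7, 9]
q=5: [-2, 17, 24, 9, 13, 12]
q=6: [4, 9, 23, 10, 5, 7]
Optimal cycle mean attained by: cycle 1->5->1, total 7 + (-9), length 2.
Answer: λ = -1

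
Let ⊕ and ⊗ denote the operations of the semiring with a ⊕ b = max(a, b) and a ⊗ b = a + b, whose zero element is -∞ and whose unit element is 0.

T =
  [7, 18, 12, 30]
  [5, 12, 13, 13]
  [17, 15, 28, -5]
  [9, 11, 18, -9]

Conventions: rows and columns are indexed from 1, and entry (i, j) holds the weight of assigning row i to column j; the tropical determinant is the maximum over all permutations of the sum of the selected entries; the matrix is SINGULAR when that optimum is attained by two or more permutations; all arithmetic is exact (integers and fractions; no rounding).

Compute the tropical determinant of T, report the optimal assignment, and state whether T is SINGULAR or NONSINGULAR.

σ = (1, 2, 3, 4): 7 + 12 + 28 + (-9) = 38
σ = (1, 2, 4, 3): 7 + 12 + (-5) + 18 = 32
σ = (1, 3, 2, 4): 7 + 13 + 15 + (-9) = 26
σ = (1, 3, 4, 2): 7 + 13 + (-5) + 11 = 26
σ = (1, 4, 2, 3): 7 + 13 + 15 + 18 = 53
σ = (1, 4, 3, 2): 7 + 13 + 28 + 11 = 59
σ = (2, 1, 3, 4): 18 + 5 + 28 + (-9) = 42
σ = (2, 1, 4, 3): 18 + 5 + (-5) + 18 = 36
σ = (2, 3, 1, 4): 18 + 13 + 17 + (-9) = 39
σ = (2, 3, 4, 1): 18 + 13 + (-5) + 9 = 35
σ = (2, 4, 1, 3): 18 + 13 + 17 + 18 = 66
σ = (2, 4, 3, 1): 18 + 13 + 28 + 9 = 68
σ = (3, 1, 2, 4): 12 + 5 + 15 + (-9) = 23
σ = (3, 1, 4, 2): 12 + 5 + (-5) + 11 = 23
σ = (3, 2, 1, 4): 12 + 12 + 17 + (-9) = 32
σ = (3, 2, 4, 1): 12 + 12 + (-5) + 9 = 28
σ = (3, 4, 1, 2): 12 + 13 + 17 + 11 = 53
σ = (3, 4, 2, 1): 12 + 13 + 15 + 9 = 49
σ = (4, 1, 2, 3): 30 + 5 + 15 + 18 = 68
σ = (4, 1, 3, 2): 30 + 5 + 28 + 11 = 74
σ = (4, 2, 1, 3): 30 + 12 + 17 + 18 = 77
σ = (4, 2, 3, 1): 30 + 12 + 28 + 9 = 79
σ = (4, 3, 1, 2): 30 + 13 + 17 + 11 = 71
σ = (4, 3, 2, 1): 30 + 13 + 15 + 9 = 67
Optimal value attained by: σ = (4, 2, 3, 1).
Answer: det⊕(T) = 79; verdict: NONSINGULAR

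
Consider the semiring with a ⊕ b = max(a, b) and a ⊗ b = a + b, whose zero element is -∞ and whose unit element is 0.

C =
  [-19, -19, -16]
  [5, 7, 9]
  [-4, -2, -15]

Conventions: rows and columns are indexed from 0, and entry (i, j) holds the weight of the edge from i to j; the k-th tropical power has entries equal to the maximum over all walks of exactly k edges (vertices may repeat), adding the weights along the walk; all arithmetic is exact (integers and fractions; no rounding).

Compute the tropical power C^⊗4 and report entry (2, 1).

C^⊗2:
  [-14, -12, -10]
  [12, 14, 16]
  [3, 5, 7]
C^⊗3:
  [-7, -5, -3]
  [19, 21, 23]
  [10, 12, 14]
C^⊗4:
  [0, 2, 4]
  [26, 28, 30]
  [17, 19, 21]
Key observation: the optimum is the walk 2->1->1->1->1, with weight (-2) + 7 + 7 + 7 = 19.
Optimal value attained by: walk 2->1->1->1->1.
Answer: (C^⊗4)[2][1] = 19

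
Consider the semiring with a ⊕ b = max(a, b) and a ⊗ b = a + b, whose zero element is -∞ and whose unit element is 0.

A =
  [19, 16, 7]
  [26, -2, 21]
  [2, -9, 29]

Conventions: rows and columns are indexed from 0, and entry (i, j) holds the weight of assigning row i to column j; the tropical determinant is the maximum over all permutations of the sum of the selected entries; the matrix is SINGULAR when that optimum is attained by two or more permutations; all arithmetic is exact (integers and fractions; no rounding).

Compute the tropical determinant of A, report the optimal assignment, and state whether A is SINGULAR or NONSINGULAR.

σ = (0, 1, 2): 19 + (-2) + 29 = 46
σ = (0, 2, 1): 19 + 21 + (-9) = 31
σ = (1, 0, 2): 16 + 26 + 29 = 71
σ = (1, 2, 0): 16 + 21 + 2 = 39
σ = (2, 0, 1): 7 + 26 + (-9) = 24
σ = (2, 1, 0): 7 + (-2) + 2 = 7
Optimal value attained by: σ = (1, 0, 2).
Answer: det⊕(A) = 71; verdict: NONSINGULAR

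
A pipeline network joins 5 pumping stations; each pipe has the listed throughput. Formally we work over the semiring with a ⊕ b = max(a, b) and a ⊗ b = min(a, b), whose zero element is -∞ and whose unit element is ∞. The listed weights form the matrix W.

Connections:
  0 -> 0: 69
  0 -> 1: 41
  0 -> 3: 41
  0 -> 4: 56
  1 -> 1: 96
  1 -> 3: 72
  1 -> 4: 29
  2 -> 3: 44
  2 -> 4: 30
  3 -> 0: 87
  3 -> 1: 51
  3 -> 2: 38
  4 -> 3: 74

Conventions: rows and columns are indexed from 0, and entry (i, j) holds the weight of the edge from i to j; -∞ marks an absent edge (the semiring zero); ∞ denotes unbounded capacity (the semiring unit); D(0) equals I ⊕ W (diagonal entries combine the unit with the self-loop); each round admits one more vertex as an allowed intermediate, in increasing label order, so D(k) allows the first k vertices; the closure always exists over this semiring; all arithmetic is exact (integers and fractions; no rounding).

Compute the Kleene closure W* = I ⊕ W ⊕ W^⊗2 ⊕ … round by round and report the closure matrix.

D(0):
  [∞, 41, -∞, 41, 56]
  [-∞, ∞, -∞, 72, 29]
  [-∞, -∞, ∞, 44, 30]
  [87, 51, 38, ∞, -∞]
  [-∞, -∞, -∞, 74, ∞]
D(1):
  [∞, 41, -∞, 41, 56]
  [-∞, ∞, -∞, 72, 29]
  [-∞, -∞, ∞, 44, 30]
  [87, 51, 38, ∞, 56]
  [-∞, -∞, -∞, 74, ∞]
D(2):
  [∞, 41, -∞, 41, 56]
  [-∞, ∞, -∞, 72, 29]
  [-∞, -∞, ∞, 44, 30]
  [87, 51, 38, ∞, 56]
  [-∞, -∞, -∞, 74, ∞]
D(3):
  [∞, 41, -∞, 41, 56]
  [-∞, ∞, -∞, 72, 29]
  [-∞, -∞, ∞, 44, 30]
  [87, 51, 38, ∞, 56]
  [-∞, -∞, -∞, 74, ∞]
D(4):
  [∞, 41, 38, 41, 56]
  [72, ∞, 38, 72, 56]
  [44, 44, ∞, 44, 44]
  [87, 51, 38, ∞, 56]
  [74, 51, 38, 74, ∞]
D(5):
  [∞, 51, 38, 56, 56]
  [72, ∞, 38, 72, 56]
  [44, 44, ∞, 44, 44]
  [87, 51, 38, ∞, 56]
  [74, 51, 38, 74, ∞]
Answer: W* = [[∞, 51, 38, 56, 56], [72, ∞, 38, 72, 56], [44, 44, ∞, 44, 44], [87, 51, 38, ∞, 56], [74, 51, 38, 74, ∞]]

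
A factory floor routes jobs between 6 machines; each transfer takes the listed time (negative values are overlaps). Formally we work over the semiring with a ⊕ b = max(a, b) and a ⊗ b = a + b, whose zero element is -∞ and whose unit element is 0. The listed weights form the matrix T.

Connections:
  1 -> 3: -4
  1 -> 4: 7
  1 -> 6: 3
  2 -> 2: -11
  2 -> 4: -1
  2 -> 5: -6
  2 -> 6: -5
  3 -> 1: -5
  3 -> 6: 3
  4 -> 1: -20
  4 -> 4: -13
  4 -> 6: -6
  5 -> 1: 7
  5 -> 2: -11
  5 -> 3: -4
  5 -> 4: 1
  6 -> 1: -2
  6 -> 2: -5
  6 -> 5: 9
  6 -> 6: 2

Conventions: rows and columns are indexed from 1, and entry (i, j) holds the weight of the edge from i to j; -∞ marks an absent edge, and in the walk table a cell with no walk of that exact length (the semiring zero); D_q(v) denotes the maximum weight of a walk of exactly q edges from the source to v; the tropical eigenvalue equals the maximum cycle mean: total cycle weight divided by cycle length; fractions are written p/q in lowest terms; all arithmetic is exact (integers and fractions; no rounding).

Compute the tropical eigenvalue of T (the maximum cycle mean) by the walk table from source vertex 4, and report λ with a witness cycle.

q=0: [-∞, -∞, -∞, 0, -∞, -∞]
q=1: [-20, -∞, -∞, -13, -∞, -6]
q=2: [-8, -11, -24, -13, 3, -4]
q=3: [10, -8, -1, 4, 5, -2]
q=4: [12, -6, 6, 17, 7, 13]
q=5: [14, 8, 8, 19, 22, 15]
q=6: [29, 11, 18, 23, 24, 17]
Optimal cycle mean attained by: cycle 1->6->5->1, total 3 + 9 + 7, length 3.
Answer: λ = 19/3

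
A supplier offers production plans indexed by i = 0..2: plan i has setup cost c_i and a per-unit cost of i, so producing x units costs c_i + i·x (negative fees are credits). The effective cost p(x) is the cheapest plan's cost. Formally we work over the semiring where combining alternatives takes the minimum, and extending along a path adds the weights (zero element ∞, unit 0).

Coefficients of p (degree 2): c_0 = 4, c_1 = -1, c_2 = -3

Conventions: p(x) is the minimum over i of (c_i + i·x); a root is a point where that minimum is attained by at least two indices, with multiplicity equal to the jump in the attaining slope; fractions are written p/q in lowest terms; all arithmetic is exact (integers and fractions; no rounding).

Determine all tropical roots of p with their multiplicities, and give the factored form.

hull edge (i=0, c=4) to (i=1, c=-1): slope -5, span 1
hull edge (i=1, c=-1) to (i=2, c=-3): slope -2, span 1
Factored form: p(x) = -3 ⊗ (x ⊕ 2) ⊗ (x ⊕ 5)
Answer: roots = 2 (mult 1), 5 (mult 1)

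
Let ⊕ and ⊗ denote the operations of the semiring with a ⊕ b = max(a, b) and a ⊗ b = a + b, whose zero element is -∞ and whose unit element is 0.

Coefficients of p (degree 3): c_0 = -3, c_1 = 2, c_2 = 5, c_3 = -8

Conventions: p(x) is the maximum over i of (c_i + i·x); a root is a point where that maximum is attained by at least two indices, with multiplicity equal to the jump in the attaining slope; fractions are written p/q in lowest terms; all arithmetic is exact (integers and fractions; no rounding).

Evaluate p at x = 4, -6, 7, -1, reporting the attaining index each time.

p(4) = max(-3+0·4=-3, 2+1·4=6, 5+2·4=13, -8+3·4=4) = 13 (attained by i=2)
p(-6) = max(-3+0·(-6)=-3, 2+1·(-6)=-4, 5+2·(-6)=-7, -8+3·(-6)=-26) = -3 (attained by i=0)
p(7) = max(-3+0·7=-3, 2+1·7=9, 5+2·7=19, -8+3·7=13) = 19 (attained by i=2)
p(-1) = max(-3+0·(-1)=-3, 2+1·(-1)=1, 5+2·(-1)=3, -8+3·(-1)=-11) = 3 (attained by i=2)
Answer: p(4) = 13; p(-6) = -3; p(7) = 19; p(-1) = 3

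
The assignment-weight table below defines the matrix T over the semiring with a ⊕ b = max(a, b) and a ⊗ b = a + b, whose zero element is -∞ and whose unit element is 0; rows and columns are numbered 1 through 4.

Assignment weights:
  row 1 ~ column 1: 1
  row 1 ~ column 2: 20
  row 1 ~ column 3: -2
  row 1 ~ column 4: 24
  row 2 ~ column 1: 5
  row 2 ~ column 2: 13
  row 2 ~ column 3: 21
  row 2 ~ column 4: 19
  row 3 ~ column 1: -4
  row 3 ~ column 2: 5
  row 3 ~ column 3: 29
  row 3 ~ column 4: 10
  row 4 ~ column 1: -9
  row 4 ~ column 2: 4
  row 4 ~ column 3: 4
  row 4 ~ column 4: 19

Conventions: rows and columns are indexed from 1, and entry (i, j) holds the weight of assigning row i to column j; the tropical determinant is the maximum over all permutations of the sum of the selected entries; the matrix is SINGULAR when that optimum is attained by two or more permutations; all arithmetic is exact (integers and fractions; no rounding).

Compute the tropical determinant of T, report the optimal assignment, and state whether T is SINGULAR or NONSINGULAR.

σ = (1, 2, 3, 4): 1 + 13 + 29 + 19 = 62
σ = (1, 2, 4, 3): 1 + 13 + 10 + 4 = 28
σ = (1, 3, 2, 4): 1 + 21 + 5 + 19 = 46
σ = (1, 3, 4, 2): 1 + 21 + 10 + 4 = 36
σ = (1, 4, 2, 3): 1 + 19 + 5 + 4 = 29
σ = (1, 4, 3, 2): 1 + 19 + 29 + 4 = 53
σ = (2, 1, 3, 4): 20 + 5 + 29 + 19 = 73
σ = (2, 1, 4, 3): 20 + 5 + 10 + 4 = 39
σ = (2, 3, 1, 4): 20 + 21 + (-4) + 19 = 56
σ = (2, 3, 4, 1): 20 + 21 + 10 + (-9) = 42
σ = (2, 4, 1, 3): 20 + 19 + (-4) + 4 = 39
σ = (2, 4, 3, 1): 20 + 19 + 29 + (-9) = 59
σ = (3, 1, 2, 4): (-2) + 5 + 5 + 19 = 27
σ = (3, 1, 4, 2): (-2) + 5 + 10 + 4 = 17
σ = (3, 2, 1, 4): (-2) + 13 + (-4) + 19 = 26
σ = (3, 2, 4, 1): (-2) + 13 + 10 + (-9) = 12
σ = (3, 4, 1, 2): (-2) + 19 + (-4) + 4 = 17
σ = (3, 4, 2, 1): (-2) + 19 + 5 + (-9) = 13
σ = (4, 1, 2, 3): 24 + 5 + 5 + 4 = 38
σ = (4, 1, 3, 2): 24 + 5 + 29 + 4 = 62
σ = (4, 2, 1, 3): 24 + 13 + (-4) + 4 = 37
σ = (4, 2, 3, 1): 24 + 13 + 29 + (-9) = 57
σ = (4, 3, 1, 2): 24 + 21 + (-4) + 4 = 45
σ = (4, 3, 2, 1): 24 + 21 + 5 + (-9) = 41
Optimal value attained by: σ = (2, 1, 3, 4).
Answer: det⊕(T) = 73; verdict: NONSINGULAR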